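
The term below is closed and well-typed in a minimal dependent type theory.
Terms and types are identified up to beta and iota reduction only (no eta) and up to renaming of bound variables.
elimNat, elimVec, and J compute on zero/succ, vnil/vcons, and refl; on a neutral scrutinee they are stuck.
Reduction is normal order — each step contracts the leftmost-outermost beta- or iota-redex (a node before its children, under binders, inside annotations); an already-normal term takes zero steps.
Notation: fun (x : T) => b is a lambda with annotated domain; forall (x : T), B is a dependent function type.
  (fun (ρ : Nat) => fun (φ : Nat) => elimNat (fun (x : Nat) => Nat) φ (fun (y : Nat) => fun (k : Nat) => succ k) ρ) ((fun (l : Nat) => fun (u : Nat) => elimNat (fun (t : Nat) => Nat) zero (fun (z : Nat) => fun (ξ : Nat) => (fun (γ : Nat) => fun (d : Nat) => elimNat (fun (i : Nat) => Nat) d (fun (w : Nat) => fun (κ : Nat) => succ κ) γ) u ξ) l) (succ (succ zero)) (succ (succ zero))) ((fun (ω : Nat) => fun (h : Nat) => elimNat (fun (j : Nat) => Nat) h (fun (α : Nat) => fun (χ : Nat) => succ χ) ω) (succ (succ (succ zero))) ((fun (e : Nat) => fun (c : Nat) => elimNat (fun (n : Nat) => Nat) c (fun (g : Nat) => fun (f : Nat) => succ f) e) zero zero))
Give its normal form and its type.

reduced normal form:
  succ (succ (succ (succ (succ (succ (succ zero))))))
type:
  Nat


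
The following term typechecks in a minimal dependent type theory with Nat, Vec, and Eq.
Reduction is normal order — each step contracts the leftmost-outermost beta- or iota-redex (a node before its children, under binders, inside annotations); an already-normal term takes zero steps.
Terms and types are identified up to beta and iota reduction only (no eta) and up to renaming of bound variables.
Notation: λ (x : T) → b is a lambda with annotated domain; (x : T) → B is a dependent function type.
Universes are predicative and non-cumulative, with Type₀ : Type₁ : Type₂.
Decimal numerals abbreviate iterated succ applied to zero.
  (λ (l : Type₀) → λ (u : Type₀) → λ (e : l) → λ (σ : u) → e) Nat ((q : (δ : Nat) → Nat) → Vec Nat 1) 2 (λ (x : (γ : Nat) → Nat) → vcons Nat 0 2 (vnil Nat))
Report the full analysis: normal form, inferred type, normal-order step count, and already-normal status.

normal form:
  2
type:
  Nat
reduction steps (normal order): 4
started in normal form: no
first redex: a beta-redex


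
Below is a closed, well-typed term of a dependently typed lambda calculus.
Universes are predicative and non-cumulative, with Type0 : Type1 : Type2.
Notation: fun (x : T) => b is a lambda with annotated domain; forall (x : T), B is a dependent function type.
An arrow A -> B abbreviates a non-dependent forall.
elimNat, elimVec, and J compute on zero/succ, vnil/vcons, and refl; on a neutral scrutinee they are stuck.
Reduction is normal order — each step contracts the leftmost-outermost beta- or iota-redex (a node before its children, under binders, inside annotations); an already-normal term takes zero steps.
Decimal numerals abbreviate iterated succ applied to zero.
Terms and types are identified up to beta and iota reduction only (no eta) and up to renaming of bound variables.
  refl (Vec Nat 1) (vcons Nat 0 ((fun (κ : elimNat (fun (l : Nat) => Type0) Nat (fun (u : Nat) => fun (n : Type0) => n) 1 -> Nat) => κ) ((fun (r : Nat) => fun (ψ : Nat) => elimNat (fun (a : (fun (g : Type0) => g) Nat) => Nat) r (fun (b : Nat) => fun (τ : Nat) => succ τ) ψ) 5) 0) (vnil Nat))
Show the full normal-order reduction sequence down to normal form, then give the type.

normal-order reduction sequence:
  refl (Vec Nat 1) (vcons Nat 0 ((fun (κ : elimNat (fun (l : Nat) => Type0) Nat (fun (u : Nat) => fun (n : Type0) => n) 1 -> Nat) => κ) ((fun (r : Nat) => fun (ψ : Nat) => elimNat (fun (a : (fun (g : Type0) => g) Nat) => Nat) r (fun (b : Nat) => fun (τ : Nat) => succ τ) ψ) 5) 0) (vnil Nat))
  ~> refl (Vec Nat 1) (vcons Nat 0 ((fun (κ : Nat) => fun (l : Nat) => elimNat (fun (u : (fun (n : Type0) => n) Nat) => Nat) κ (fun (r : Nat) => fun (ψ : Nat) => succ ψ) l) 5 0) (vnil Nat))
  ~> refl (Vec Nat 1) (vcons Nat 0 ((fun (κ : Nat) => elimNat (fun (l : (fun (u : Type0) => u) Nat) => Nat) 5 (fun (n : Nat) => fun (r : Nat) => succ r) κ) 0) (vnil Nat))
  ~> refl (Vec Nat 1) (vcons Nat 0 (elimNat (fun (κ : (fun (l : Type0) => l) Nat) => Nat) 5 (fun (u : Nat) => fun (n : Nat) => succ n) 0) (vnil Nat))
  ~> refl (Vec Nat 1) (vcons Nat 0 5 (vnil Nat))
inferred type:
  Eq (Vec Nat 1) (vcons Nat 0 5 (vnil Nat)) (vcons Nat 0 5 (vnil Nat))


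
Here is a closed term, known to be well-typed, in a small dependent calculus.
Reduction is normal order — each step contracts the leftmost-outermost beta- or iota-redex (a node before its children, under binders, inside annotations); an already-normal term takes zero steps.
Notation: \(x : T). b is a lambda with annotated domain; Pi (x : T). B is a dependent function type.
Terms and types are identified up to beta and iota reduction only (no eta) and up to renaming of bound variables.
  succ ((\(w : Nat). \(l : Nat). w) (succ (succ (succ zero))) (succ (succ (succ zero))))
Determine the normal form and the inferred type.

resulting normal form:
  succ (succ (succ (succ zero)))
type:
  Nat


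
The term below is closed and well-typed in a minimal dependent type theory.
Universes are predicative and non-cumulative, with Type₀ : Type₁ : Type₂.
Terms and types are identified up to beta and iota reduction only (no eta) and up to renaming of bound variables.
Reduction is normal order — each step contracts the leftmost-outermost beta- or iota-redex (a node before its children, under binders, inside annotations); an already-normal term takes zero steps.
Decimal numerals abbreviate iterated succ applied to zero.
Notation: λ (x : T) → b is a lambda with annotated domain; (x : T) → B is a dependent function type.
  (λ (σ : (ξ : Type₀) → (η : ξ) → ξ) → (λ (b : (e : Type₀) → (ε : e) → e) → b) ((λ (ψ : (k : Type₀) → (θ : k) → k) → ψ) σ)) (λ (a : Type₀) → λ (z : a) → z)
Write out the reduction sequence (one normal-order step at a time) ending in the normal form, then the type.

normal-order reduction sequence:
  (λ (σ : (ξ : Type₀) → (η : ξ) → ξ) → (λ (b : (e : Type₀) → (ε : e) → e) → b) ((λ (ψ : (k : Type₀) → (θ : k) → k) → ψ) σ)) (λ (a : Type₀) → λ (z : a) → z)
  ~> (λ (σ : (ξ : Type₀) → (η : ξ) → ξ) → σ) ((λ (b : (e : Type₀) → (ε : e) → e) → b) (λ (ψ : Type₀) → λ (k : ψ) → k))
  ~> (λ (σ : (ξ : Type₀) → (η : ξ) → ξ) → σ) (λ (b : Type₀) → λ (e : b) → e)
  ~> λ (σ : Type₀) → λ (ξ : σ) → ξ
the term's type:
  (σ : Type₀) → (ξ : σ) → σ


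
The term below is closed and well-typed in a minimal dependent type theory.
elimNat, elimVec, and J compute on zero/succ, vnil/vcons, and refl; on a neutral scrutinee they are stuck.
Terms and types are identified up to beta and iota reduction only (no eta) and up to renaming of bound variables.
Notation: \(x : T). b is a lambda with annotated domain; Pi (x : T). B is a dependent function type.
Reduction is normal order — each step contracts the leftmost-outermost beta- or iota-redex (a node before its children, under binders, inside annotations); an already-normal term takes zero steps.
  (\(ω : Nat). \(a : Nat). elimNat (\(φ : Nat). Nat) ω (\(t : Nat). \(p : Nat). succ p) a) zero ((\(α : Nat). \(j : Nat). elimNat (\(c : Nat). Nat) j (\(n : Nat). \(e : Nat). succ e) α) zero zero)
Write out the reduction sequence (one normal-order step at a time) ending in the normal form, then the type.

normal-order reduction sequence:
  (\(ω : Nat). \(a : Nat). elimNat (\(φ : Nat). Nat) ω (\(t : Nat). \(p : Nat). succ p) a) zero ((\(α : Nat). \(j : Nat). elimNat (\(c : Nat). Nat) j (\(n : Nat). \(e : Nat). succ e) α) zero zero)
  ~> (\(ω : Nat). elimNat (\(a : Nat). Nat) zero (\(φ : Nat). \(t : Nat). succ t) ω) ((\(p : Nat). \(α : Nat). elimNat (\(j : Nat). Nat) α (\(c : Nat). \(n : Nat). succ n) p) zero zero)
  ~> elimNat (\(ω : Nat). Nat) zero (\(a : Nat). \(φ : Nat). succ φ) ((\(t : Nat). \(p : Nat). elimNat (\(α : Nat). Nat) p (\(j : Nat). \(c : Nat). succ c) t) zero zero)
  ~> elimNat (\(ω : Nat). Nat) zero (\(a : Nat). \(φ : Nat). succ φ) ((\(t : Nat). elimNat (\(p : Nat). Nat) t (\(α : Nat). \(j : Nat). succ j) zero) zero)
  ~> elimNat (\(ω : Nat). Nat) zero (\(a : Nat). \(φ : Nat). succ φ) (elimNat (\(t : Nat). Nat) zero (\(p : Nat). \(α : Nat). succ α) zero)
  ~> elimNat (\(ω : Nat). Nat) zero (\(a : Nat). \(φ : Nat). succ φ) zero
  ~> zero
type:
  Nat


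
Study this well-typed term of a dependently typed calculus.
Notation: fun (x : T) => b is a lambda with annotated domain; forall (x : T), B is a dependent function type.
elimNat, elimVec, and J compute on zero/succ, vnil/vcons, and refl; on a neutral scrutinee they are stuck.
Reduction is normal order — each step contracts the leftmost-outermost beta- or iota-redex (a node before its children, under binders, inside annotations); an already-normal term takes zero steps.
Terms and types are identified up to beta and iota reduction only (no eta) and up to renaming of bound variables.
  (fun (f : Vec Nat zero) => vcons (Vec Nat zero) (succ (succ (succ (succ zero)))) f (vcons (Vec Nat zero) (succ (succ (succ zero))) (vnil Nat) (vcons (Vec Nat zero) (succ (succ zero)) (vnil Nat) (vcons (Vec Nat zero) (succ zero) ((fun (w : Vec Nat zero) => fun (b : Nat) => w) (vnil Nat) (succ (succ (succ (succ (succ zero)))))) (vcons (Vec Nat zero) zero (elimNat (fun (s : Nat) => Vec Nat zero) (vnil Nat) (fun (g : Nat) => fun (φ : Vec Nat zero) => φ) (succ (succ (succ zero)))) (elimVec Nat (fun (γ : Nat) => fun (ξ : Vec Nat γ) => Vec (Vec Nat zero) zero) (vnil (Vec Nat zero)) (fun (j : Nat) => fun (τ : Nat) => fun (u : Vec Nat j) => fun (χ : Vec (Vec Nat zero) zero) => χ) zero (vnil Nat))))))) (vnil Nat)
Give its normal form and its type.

normal form:
  vcons (Vec Nat zero) (succ (succ (succ (succ zero)))) (vnil Nat) (vcons (Vec Nat zero) (succ (succ (succ zero))) (vnil Nat) (vcons (Vec Nat zero) (succ (succ zero)) (vnil Nat) (vcons (Vec Nat zero) (succ zero) (vnil Nat) (vcons (Vec Nat zero) zero (vnil Nat) (vnil (Vec Nat zero))))))
inferred type:
  Vec (Vec Nat zero) (succ (succ (succ (succ (succ zero)))))
observation: normalization takes exactly 14 steps under the normal-order strategy.


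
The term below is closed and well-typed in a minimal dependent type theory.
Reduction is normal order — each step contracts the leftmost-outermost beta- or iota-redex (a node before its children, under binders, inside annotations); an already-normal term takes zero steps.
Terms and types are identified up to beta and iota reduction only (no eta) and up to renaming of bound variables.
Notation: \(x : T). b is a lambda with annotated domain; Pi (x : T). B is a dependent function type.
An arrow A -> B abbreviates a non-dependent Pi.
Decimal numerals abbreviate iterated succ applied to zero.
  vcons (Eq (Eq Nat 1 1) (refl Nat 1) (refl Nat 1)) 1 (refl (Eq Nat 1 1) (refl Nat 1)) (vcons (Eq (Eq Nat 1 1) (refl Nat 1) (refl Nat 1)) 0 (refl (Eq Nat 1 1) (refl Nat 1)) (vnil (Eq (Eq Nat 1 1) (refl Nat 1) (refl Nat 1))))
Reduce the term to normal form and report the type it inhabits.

resulting normal form:
  vcons (Eq (Eq Nat 1 1) (refl Nat 1) (refl Nat 1)) 1 (refl (Eq Nat 1 1) (refl Nat 1)) (vcons (Eq (Eq Nat 1 1) (refl Nat 1) (refl Nat 1)) 0 (refl (Eq Nat 1 1) (refl Nat 1)) (vnil (Eq (Eq Nat 1 1) (refl Nat 1) (refl Nat 1))))
inferred type:
  Vec (Eq (Eq Nat 1 1) (refl Nat 1) (refl Nat 1)) 2


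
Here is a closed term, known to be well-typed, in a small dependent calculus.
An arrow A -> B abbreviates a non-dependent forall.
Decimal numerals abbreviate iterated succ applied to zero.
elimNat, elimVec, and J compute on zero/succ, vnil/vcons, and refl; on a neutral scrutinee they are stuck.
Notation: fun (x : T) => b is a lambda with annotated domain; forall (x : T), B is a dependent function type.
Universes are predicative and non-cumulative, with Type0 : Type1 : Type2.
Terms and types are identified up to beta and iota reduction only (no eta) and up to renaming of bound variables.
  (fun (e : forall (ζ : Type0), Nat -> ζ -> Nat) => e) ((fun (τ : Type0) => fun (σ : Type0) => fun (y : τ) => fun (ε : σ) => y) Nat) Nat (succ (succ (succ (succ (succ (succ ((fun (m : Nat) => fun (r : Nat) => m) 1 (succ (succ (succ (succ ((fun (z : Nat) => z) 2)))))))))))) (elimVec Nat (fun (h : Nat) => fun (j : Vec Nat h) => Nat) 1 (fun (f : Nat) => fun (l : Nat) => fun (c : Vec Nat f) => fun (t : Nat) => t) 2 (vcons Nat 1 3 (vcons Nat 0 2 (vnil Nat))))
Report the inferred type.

the term's type:
  Nat


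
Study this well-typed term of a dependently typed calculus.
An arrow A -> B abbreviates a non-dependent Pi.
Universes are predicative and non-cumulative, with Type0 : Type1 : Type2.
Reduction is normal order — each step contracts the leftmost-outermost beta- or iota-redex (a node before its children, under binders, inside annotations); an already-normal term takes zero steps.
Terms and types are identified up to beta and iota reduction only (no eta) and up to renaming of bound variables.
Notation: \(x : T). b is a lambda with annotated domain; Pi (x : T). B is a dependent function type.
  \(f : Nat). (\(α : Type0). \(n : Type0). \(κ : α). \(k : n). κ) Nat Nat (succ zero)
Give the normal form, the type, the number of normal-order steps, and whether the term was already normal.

resulting normal form:
  \(f : Nat). \(α : Nat). succ zero
type:
  Nat -> Nat -> Nat
steps to reach normal form (normal order): 3
started in normal form: no
first redex: a beta-redex


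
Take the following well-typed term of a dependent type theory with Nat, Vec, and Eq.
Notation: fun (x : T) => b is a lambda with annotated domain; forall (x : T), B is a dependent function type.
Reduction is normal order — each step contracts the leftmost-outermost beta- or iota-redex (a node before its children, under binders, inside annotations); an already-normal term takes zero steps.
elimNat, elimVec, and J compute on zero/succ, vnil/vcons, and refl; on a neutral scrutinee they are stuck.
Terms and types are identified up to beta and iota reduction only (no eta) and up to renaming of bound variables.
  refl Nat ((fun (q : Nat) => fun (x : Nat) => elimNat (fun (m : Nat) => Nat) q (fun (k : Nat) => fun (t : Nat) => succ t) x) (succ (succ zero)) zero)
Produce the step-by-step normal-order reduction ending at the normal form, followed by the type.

normal-order reduction sequence:
  refl Nat ((fun (q : Nat) => fun (x : Nat) => elimNat (fun (m : Nat) => Nat) q (fun (k : Nat) => fun (t : Nat) => succ t) x) (succ (succ zero)) zero)
  ~> refl Nat ((fun (q : Nat) => elimNat (fun (x : Nat) => Nat) (succ (succ zero)) (fun (m : Nat) => fun (k : Nat) => succ k) q) zero)
  ~> refl Nat (elimNat (fun (q : Nat) => Nat) (succ (succ zero)) (fun (x : Nat) => fun (m : Nat) => succ m) zero)
  ~> refl Nat (succ (succ zero))
type:
  Eq Nat (succ (succ zero)) (succ (succ zero))


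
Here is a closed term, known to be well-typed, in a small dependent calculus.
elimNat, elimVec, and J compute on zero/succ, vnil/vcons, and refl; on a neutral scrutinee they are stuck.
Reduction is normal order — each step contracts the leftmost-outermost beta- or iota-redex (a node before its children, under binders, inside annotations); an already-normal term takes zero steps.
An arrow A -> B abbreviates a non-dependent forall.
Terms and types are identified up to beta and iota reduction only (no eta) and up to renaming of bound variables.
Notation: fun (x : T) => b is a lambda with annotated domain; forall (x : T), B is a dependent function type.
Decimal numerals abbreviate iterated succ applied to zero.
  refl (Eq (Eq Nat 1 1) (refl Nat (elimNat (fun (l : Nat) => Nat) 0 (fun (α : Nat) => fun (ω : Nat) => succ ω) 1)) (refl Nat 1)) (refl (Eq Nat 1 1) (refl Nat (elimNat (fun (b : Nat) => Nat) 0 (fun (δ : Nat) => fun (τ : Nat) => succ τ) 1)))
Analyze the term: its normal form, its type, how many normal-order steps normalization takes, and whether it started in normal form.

reduced normal form:
  refl (Eq (Eq Nat 1 1) (refl Nat 1) (refl Nat 1)) (refl (Eq Nat 1 1) (refl Nat 1))
inferred type:
  Eq (Eq (Eq Nat 1 1) (refl Nat 1) (refl Nat 1)) (refl (Eq Nat 1 1) (refl Nat 1)) (refl (Eq Nat 1 1) (refl Nat 1))
reduction steps (normal order): 8
term was already normal: no
first redex: an elimNat iota-redex


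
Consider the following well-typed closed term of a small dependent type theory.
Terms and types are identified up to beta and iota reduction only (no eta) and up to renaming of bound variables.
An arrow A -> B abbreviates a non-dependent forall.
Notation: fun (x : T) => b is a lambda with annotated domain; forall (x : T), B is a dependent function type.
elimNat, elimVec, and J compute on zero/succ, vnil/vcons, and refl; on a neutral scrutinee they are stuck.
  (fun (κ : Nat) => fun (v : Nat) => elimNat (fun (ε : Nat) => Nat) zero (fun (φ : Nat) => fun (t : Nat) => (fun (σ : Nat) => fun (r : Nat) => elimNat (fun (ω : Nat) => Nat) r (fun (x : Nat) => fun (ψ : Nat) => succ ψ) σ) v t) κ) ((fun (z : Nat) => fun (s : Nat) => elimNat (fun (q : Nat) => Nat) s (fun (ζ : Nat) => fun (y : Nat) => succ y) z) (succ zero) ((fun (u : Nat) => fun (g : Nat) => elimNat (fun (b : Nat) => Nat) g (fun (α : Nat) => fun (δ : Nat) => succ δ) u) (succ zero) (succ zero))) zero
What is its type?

type:
  Nat


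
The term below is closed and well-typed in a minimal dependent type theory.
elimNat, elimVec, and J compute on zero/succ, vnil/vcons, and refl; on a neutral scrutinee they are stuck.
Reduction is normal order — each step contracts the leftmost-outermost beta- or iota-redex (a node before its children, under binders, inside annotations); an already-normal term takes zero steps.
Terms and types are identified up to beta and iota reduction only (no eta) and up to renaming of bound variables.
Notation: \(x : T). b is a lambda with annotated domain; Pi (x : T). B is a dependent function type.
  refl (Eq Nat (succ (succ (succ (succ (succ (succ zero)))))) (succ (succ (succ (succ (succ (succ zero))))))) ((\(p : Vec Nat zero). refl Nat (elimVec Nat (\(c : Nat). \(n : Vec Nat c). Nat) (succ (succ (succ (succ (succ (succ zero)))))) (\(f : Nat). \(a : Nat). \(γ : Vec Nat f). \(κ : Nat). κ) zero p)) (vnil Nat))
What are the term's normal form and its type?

reduced normal form:
  refl (Eq Nat (succ (succ (succ (succ (succ (succ zero)))))) (succ (succ (succ (succ (succ (succ zero))))))) (refl Nat (succ (succ (succ (succ (succ (succ zero)))))))
type:
  Eq (Eq Nat (succ (succ (succ (succ (succ (succ zero)))))) (succ (succ (succ (succ (succ (succ zero))))))) (refl Nat (succ (succ (succ (succ (succ (succ zero))))))) (refl Nat (succ (succ (succ (succ (succ (succ zero)))))))
observation: the leftmost-outermost redex is a beta-redex, and normalization takes 2 steps.


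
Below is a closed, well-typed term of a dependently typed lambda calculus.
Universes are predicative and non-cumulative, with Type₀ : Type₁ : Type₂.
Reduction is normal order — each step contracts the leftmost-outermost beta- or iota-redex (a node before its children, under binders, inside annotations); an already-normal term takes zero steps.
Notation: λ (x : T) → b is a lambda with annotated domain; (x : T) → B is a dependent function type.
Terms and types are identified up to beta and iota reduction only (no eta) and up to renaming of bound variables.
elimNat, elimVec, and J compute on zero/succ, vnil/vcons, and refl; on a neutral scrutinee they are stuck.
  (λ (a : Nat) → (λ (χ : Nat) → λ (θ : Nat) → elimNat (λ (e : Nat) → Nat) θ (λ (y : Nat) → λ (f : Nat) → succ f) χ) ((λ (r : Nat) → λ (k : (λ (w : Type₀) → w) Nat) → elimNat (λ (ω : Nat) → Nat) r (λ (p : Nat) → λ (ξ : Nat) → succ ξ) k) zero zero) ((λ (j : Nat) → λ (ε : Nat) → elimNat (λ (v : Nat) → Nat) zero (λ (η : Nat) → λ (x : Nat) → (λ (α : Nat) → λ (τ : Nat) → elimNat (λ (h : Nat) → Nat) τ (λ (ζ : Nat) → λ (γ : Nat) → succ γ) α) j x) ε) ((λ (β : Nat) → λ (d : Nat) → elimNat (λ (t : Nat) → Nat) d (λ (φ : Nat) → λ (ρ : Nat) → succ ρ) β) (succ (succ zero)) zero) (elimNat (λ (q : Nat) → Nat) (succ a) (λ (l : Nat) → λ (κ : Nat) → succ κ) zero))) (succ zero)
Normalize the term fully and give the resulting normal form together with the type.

normal form:
  succ (succ (succ (succ zero)))
the term's type:
  Nat


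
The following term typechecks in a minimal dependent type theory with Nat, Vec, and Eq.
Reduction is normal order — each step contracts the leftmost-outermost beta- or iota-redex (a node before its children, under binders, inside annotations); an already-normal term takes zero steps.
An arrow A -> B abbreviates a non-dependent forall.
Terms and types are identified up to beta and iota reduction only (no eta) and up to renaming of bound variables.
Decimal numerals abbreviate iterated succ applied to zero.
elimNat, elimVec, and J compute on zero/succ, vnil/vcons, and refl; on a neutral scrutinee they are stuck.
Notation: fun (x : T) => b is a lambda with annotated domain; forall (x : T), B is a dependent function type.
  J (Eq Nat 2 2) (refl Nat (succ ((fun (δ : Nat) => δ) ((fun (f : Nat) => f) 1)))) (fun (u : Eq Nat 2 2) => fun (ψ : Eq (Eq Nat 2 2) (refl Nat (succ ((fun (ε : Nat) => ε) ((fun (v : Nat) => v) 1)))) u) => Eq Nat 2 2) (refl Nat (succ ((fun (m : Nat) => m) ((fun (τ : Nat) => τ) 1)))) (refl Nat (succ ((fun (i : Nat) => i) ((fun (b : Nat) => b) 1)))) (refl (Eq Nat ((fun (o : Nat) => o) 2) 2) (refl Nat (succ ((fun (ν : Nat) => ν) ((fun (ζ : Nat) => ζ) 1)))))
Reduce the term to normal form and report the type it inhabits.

normal form:
  refl Nat 2
inferred type:
  Eq Nat 2 2
observation: the term reaches its normal form after 3 normal-order steps.


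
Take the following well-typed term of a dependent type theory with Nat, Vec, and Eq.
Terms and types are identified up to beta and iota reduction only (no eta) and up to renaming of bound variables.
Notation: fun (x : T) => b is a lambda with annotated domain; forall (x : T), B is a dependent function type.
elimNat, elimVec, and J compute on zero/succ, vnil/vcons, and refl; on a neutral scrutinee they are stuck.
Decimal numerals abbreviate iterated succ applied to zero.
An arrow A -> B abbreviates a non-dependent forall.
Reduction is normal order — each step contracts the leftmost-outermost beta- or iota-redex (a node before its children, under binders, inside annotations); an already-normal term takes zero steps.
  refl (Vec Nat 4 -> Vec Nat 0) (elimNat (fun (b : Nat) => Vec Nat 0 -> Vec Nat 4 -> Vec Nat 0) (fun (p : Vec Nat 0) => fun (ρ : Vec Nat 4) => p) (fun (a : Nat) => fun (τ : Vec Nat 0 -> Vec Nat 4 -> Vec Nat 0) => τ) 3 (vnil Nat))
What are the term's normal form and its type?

reduced normal form:
  refl (Vec Nat 4 -> Vec Nat 0) (fun (b : Vec Nat 4) => vnil Nat)
inferred type:
  Eq (Vec Nat 4 -> Vec Nat 0) (fun (b : Vec Nat 4) => vnil Nat) (fun (p : Vec Nat 4) => vnil Nat)


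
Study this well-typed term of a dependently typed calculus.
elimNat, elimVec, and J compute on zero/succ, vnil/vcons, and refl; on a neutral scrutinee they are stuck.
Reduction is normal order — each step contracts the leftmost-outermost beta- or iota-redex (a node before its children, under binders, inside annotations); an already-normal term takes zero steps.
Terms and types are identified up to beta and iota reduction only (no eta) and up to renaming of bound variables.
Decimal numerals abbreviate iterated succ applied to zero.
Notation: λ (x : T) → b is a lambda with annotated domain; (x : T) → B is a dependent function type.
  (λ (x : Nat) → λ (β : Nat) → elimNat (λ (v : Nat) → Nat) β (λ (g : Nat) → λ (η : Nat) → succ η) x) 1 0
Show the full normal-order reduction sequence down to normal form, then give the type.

normal-order reduction:
  (λ (x : Nat) → λ (β : Nat) → elimNat (λ (v : Nat) → Nat) β (λ (g : Nat) → λ (η : Nat) → succ η) x) 1 0
  ~> (λ (x : Nat) → elimNat (λ (β : Nat) → Nat) x (λ (v : Nat) → λ (g : Nat) → succ g) 1) 0
  ~> elimNat (λ (x : Nat) → Nat) 0 (λ (β : Nat) → λ (v : Nat) → succ v) 1
  ~> (λ (x : Nat) → λ (β : Nat) → succ β) 0 (elimNat (λ (v : Nat) → Nat) 0 (λ (g : Nat) → λ (η : Nat) → succ η) 0)
  ~> (λ (x : Nat) → succ x) (elimNat (λ (β : Nat) → Nat) 0 (λ (v : Nat) → λ (g : Nat) → succ g) 0)
  ~> succ (elimNat (λ (x : Nat) → Nat) 0 (λ (β : Nat) → λ (v : Nat) → succ v) 0)
  ~> 1
type:
  Nat


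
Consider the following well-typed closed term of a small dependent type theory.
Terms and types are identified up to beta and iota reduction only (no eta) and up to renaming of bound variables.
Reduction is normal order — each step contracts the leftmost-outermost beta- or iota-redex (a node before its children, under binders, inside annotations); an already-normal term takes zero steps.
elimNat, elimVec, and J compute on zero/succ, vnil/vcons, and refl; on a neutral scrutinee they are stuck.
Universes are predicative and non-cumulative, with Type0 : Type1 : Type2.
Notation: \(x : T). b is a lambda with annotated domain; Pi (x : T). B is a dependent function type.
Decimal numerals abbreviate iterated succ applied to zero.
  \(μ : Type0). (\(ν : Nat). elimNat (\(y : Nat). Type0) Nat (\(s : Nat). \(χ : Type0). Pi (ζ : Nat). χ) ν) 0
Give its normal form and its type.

resulting normal form:
  \(μ : Type0). Nat
the term's type:
  Pi (μ : Type0). Type0


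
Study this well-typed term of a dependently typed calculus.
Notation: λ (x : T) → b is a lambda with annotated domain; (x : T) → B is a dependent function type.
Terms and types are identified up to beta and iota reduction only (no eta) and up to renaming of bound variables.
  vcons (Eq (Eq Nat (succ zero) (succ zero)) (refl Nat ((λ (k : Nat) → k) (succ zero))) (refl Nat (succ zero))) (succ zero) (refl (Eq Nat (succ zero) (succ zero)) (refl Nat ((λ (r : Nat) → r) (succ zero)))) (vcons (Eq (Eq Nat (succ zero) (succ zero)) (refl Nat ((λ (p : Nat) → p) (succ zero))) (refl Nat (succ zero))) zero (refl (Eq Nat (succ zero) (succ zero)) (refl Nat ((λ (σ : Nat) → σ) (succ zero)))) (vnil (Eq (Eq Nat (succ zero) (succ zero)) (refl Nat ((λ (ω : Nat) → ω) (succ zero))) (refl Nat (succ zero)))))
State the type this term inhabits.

type:
  Vec (Eq (Eq Nat (succ zero) (succ zero)) (refl Nat (succ zero)) (refl Nat (succ zero))) (succ (succ zero))


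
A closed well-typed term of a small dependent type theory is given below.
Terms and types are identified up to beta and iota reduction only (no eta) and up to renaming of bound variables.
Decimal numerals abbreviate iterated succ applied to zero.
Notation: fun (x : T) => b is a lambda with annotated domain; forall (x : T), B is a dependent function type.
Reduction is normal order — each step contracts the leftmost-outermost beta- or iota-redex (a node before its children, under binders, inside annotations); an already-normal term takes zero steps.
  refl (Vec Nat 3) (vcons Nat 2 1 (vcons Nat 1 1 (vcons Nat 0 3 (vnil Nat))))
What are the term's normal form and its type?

resulting normal form:
  refl (Vec Nat 3) (vcons Nat 2 1 (vcons Nat 1 1 (vcons Nat 0 3 (vnil Nat))))
type:
  Eq (Vec Nat 3) (vcons Nat 2 1 (vcons Nat 1 1 (vcons Nat 0 3 (vnil Nat)))) (vcons Nat 2 1 (vcons Nat 1 1 (vcons Nat 0 3 (vnil Nat))))


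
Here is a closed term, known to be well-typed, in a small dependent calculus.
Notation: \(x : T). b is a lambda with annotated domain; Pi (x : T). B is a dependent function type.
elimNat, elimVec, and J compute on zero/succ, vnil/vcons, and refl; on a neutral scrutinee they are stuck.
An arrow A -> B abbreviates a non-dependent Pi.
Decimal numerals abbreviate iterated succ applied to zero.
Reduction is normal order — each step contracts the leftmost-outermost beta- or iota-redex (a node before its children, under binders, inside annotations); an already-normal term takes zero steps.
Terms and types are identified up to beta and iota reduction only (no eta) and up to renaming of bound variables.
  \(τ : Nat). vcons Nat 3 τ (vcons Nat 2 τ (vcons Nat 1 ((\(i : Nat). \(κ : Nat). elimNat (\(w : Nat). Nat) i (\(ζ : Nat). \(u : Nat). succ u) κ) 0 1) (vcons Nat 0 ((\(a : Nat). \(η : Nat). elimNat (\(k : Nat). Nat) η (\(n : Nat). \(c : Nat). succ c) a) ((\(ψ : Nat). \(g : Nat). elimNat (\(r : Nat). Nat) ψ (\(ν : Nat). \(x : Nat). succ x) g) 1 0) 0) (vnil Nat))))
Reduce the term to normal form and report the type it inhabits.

resulting normal form:
  \(τ : Nat). vcons Nat 3 τ (vcons Nat 2 τ (vcons Nat 1 1 (vcons Nat 0 1 (vnil Nat))))
the term's type:
  Nat -> Vec Nat 4
observation: reduction starts at a beta-redex, and 15 normal-order steps reach the normal form.


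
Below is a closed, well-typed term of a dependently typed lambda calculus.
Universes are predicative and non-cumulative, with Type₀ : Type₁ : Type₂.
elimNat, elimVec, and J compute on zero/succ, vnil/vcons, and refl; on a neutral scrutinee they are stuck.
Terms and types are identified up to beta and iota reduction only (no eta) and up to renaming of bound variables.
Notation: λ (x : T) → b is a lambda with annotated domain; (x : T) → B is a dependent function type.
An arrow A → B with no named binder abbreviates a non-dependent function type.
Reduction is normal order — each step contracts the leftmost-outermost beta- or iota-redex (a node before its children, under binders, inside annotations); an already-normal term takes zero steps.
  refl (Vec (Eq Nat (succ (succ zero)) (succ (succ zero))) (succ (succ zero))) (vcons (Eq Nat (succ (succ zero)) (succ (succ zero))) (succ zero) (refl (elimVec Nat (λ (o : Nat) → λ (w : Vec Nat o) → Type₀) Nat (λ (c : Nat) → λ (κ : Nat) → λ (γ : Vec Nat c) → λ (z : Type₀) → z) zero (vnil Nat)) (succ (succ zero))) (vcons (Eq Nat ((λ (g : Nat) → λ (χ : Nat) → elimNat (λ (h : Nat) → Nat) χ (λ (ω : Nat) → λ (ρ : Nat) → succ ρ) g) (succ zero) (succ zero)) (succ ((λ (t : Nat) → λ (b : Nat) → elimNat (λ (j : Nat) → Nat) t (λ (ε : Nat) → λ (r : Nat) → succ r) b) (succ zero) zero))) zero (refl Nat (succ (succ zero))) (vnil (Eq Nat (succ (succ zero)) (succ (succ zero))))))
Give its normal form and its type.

reduced normal form:
  refl (Vec (Eq Nat (succ (succ zero)) (succ (succ zero))) (succ (succ zero))) (vcons (Eq Nat (succ (succ zero)) (succ (succ zero))) (succ zero) (refl Nat (succ (succ zero))) (vcons (Eq Nat (succ (succ zero)) (succ (succ zero))) zero (refl Nat (succ (succ zero))) (vnil (Eq Nat (succ (succ zero)) (succ (succ zero))))))
type:
  Eq (Vec (Eq Nat (succ (succ zero)) (succ (succ zero))) (succ (succ zero))) (vcons (Eq Nat (succ (succ zero)) (succ (succ zero))) (succ zero) (refl Nat (succ (succ zero))) (vcons (Eq Nat (succ (succ zero)) (succ (succ zero))) zero (refl Nat (succ (succ zero))) (vnil (Eq Nat (succ (succ zero)) (succ (succ zero)))))) (vcons (Eq Nat (succ (succ zero)) (succ (succ zero))) (succ zero) (refl Nat (succ (succ zero))) (vcons (Eq Nat (succ (succ zero)) (succ (succ zero))) zero (refl Nat (succ (succ zero))) (vnil (Eq Nat (succ (succ zero)) (succ (succ zero))))))
observation: reduction starts at an elimVec iota-redex, and 10 normal-order steps reach the normal form.


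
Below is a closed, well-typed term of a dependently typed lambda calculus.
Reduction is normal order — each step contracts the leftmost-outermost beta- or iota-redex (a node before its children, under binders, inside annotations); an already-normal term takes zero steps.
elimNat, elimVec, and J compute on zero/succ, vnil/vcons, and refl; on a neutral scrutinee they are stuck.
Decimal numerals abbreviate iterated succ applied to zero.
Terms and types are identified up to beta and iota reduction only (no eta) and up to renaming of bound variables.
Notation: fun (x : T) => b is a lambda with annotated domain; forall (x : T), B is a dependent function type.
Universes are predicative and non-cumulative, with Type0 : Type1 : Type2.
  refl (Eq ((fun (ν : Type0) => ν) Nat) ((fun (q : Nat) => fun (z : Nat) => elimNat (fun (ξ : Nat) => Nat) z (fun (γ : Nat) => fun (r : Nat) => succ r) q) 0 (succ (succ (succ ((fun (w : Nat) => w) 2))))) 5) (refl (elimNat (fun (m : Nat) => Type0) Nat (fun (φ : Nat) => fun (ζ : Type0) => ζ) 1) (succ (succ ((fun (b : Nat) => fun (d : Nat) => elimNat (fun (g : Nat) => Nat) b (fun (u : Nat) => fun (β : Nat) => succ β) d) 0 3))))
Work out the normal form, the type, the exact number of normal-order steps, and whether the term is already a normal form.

resulting normal form:
  refl (Eq Nat 5 5) (refl Nat 5)
inferred type:
  Eq (Eq Nat 5 5) (refl Nat 5) (refl Nat 5)
reduction steps (normal order): 21
already normal: no
first redex: a beta-redex


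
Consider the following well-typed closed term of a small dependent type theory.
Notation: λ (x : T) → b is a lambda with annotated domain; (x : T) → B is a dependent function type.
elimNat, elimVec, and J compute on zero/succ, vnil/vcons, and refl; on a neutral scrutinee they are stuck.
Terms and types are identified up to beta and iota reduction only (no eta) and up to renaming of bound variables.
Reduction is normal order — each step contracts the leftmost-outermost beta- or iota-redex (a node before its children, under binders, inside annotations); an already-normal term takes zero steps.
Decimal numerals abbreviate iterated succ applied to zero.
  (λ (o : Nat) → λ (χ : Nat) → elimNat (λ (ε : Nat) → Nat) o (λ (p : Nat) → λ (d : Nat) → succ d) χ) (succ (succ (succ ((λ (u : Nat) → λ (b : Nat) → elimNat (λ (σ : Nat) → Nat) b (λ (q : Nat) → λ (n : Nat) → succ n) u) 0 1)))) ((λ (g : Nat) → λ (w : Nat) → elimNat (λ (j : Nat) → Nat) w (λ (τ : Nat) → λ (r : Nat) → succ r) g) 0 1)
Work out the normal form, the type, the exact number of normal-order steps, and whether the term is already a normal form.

resulting normal form:
  5
the term's type:
  Nat
reduction steps (normal order): 12
already normal: no
first redex: a beta-redex


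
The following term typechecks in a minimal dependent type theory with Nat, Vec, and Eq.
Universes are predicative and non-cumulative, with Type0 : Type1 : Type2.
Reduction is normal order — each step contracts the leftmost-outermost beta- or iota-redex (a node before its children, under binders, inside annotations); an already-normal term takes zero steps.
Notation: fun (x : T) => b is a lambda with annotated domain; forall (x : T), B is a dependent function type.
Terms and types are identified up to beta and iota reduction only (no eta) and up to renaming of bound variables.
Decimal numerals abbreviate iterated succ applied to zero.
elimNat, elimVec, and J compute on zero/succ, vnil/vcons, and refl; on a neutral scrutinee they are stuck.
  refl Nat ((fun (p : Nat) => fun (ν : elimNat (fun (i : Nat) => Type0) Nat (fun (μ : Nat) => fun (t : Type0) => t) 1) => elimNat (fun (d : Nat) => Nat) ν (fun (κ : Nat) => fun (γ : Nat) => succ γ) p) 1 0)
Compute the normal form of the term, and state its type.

resulting normal form:
  refl Nat 1
inferred type:
  Eq Nat 1 1


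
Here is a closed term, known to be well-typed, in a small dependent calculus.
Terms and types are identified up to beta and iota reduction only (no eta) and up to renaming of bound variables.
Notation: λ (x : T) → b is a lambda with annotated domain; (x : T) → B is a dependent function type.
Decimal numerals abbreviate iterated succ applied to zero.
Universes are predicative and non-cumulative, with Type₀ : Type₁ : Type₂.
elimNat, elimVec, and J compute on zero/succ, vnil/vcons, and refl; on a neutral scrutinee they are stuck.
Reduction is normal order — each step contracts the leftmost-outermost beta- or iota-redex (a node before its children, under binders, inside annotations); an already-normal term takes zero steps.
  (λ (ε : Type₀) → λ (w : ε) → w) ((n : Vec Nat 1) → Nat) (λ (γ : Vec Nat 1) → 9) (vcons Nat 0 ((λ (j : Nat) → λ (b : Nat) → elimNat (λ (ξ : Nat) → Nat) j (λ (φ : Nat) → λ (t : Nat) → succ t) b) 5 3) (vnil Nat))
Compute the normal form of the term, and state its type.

reduced normal form:
  9
type:
  Nat


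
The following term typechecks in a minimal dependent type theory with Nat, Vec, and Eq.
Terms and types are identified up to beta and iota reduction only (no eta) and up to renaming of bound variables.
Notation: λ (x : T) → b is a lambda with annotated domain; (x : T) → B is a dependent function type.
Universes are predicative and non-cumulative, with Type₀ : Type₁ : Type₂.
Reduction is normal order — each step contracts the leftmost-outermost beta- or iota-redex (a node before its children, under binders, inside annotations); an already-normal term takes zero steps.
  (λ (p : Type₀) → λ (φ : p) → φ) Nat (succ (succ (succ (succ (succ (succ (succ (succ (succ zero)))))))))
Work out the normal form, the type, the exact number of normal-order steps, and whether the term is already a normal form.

reduced normal form:
  succ (succ (succ (succ (succ (succ (succ (succ (succ zero))))))))
inferred type:
  Nat
normal-order step count: 2
started in normal form: no
first contracted redex: a beta-redex


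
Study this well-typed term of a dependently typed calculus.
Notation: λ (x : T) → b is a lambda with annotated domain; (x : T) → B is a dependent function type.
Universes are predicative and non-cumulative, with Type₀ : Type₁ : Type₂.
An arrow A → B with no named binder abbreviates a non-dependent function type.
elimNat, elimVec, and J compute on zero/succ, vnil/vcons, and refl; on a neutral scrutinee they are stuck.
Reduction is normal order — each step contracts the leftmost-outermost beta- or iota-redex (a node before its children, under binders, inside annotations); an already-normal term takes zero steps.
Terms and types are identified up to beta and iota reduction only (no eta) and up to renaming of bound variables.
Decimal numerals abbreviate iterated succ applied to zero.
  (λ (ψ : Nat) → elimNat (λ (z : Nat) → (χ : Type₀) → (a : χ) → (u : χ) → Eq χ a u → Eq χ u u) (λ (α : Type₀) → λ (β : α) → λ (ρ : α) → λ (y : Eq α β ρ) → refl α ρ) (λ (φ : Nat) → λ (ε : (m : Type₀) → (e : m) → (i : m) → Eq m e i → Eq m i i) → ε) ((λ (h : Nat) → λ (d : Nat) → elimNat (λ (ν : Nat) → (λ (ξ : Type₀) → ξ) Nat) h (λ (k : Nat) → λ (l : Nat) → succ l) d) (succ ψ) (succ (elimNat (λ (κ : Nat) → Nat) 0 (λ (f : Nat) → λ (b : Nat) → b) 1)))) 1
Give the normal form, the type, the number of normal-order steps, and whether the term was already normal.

resulting normal form:
  λ (ψ : Type₀) → λ (z : ψ) → λ (χ : ψ) → λ (a : Eq ψ z χ) → refl ψ χ
the term's type:
  (ψ : Type₀) → (z : ψ) → (χ : ψ) → Eq ψ z χ → Eq ψ χ χ
steps to reach normal form (normal order): 22
already normal: no
first redex: a beta-redex


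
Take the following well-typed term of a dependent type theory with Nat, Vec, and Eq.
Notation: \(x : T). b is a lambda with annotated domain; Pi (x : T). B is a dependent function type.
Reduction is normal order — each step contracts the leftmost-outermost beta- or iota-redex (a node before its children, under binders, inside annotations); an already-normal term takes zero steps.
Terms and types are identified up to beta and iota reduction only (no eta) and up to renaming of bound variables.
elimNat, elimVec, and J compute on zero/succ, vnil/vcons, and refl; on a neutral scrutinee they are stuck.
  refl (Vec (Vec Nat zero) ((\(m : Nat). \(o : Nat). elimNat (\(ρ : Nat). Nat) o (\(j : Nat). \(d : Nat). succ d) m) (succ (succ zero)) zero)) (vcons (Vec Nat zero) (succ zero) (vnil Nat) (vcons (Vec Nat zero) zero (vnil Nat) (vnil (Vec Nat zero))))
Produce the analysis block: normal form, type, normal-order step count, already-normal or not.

reduced normal form:
  refl (Vec (Vec Nat zero) (succ (succ zero))) (vcons (Vec Nat zero) (succ zero) (vnil Nat) (vcons (Vec Nat zero) zero (vnil Nat) (vnil (Vec Nat zero))))
inferred type:
  Eq (Vec (Vec Nat zero) (succ (succ zero))) (vcons (Vec Nat zero) (succ zero) (vnil Nat) (vcons (Vec Nat zero) zero (vnil Nat) (vnil (Vec Nat zero)))) (vcons (Vec Nat zero) (succ zero) (vnil Nat) (vcons (Vec Nat zero) zero (vnil Nat) (vnil (Vec Nat zero))))
normal-order step count: 9
started in normal form: no
first redex: a beta-redex
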